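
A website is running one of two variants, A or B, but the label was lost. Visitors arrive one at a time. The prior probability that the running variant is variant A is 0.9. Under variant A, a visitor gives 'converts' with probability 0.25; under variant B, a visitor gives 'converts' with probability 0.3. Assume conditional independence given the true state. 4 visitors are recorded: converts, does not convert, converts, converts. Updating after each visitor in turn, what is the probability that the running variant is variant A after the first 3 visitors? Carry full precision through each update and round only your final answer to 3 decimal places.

0.870

Apply Bayes' rule sequentially, carrying P(A) forward.
After 'converts': P(A) = 0.25·0.9000 / (0.25·0.9000 + 0.3·0.1000) ≈ 0.8824
After 'does not convert': P(A) = 0.75·0.8824 / (0.75·0.8824 + 0.7·0.1176) ≈ 0.8893
After 'converts': P(A) = 0.25·0.8893 / (0.25·0.8893 + 0.3·0.1107) ≈ 0.8701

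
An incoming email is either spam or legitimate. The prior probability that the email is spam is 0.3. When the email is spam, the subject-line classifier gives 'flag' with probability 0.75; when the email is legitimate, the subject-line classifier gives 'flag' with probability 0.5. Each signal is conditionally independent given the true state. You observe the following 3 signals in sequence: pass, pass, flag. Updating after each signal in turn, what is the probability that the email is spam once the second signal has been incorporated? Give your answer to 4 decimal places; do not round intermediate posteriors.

After 'pass': P(spam) = 0.25·0.3000 / (0.25·0.3000 + 0.5·0.7000) ≈ 0.1765
After 'pass': P(spam) = 0.25·0.1765 / (0.25·0.1765 + 0.5·0.8235) ≈ 0.0968

0.0968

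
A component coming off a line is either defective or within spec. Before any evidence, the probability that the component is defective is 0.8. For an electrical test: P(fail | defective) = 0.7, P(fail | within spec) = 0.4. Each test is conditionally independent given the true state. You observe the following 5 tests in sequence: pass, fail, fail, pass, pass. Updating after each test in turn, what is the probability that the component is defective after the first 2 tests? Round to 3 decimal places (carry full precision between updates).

After 'pass': P(defective) = 0.3·0.8000 / (0.3·0.8000 + 0.6·0.2000) ≈ 0.6667
After 'fail': P(defective) = 0.7·0.6667 / (0.7·0.6667 + 0.4·0.3333) ≈ 0.7778

0.778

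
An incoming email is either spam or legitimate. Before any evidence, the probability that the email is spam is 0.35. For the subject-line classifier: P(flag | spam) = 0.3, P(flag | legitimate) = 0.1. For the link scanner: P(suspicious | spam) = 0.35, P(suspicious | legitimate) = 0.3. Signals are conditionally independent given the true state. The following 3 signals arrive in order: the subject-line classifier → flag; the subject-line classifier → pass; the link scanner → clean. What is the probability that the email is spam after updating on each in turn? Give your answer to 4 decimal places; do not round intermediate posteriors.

0.5385

After the subject-line classifier='flag': P(spam) = 0.3·0.3500 / (0.3·0.3500 + 0.1·0.6500) ≈ 0.6176
After the subject-line classifier='pass': P(spam) = 0.7·0.6176 / (0.7·0.6176 + 0.9·0.3824) ≈ 0.5568
After the link scanner='clean': P(spam) = 0.65·0.5568 / (0.65·0.5568 + 0.7·0.4432) ≈ 0.5385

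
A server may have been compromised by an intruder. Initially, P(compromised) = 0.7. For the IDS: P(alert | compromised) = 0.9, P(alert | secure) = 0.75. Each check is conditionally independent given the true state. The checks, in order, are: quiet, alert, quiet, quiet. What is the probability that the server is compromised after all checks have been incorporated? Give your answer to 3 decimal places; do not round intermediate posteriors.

After 'quiet': P(compromised) = 0.1·0.7000 / (0.1·0.7000 + 0.25·0.3000) ≈ 0.4828
After 'alert': P(compromised) = 0.9·0.4828 / (0.9·0.4828 + 0.75·0.5172) ≈ 0.5283
After 'quiet': P(compromised) = 0.1·0.5283 / (0.1·0.5283 + 0.25·0.4717) ≈ 0.3094
After 'quiet': P(compromised) = 0.1·0.3094 / (0.1·0.3094 + 0.25·0.6906) ≈ 0.1520

0.152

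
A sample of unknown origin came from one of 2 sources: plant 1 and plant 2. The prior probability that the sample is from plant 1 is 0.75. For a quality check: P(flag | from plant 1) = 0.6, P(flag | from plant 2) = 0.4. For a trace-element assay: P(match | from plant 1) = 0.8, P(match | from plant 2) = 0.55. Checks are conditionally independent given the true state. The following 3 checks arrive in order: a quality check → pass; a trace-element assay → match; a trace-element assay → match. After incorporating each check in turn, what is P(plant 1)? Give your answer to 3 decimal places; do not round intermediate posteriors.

After a quality check='pass': P(plant 1) = 0.4·0.7500 / (0.4·0.7500 + 0.6·0.2500) ≈ 0.6667
After a trace-element assay='match': P(plant 1) = 0.8·0.6667 / (0.8·0.6667 + 0.55·0.3333) ≈ 0.7442
After a trace-element assay='match': P(plant 1) = 0.8·0.7442 / (0.8·0.7442 + 0.55·0.2558) ≈ 0.8088

0.809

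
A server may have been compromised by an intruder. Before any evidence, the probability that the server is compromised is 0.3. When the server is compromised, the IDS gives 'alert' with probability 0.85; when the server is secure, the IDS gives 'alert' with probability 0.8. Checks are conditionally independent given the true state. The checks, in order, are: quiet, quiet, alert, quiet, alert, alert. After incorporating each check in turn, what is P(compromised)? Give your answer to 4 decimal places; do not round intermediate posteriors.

After 'quiet': P(compromised) = 0.15·0.3000 / (0.15·0.3000 + 0.2·0.7000) ≈ 0.2432
After 'quiet': P(compromised) = 0.15·0.2432 / (0.15·0.2432 + 0.2·0.7568) ≈ 0.1942
After 'alert': P(compromised) = 0.85·0.1942 / (0.85·0.1942 + 0.8·0.8058) ≈ 0.2039
After 'quiet': P(compromised) = 0.15·0.2039 / (0.15·0.2039 + 0.2·0.7961) ≈ 0.1611
After 'alert': P(compromised) = 0.85·0.1611 / (0.85·0.1611 + 0.8·0.8389) ≈ 0.1695
After 'alert': P(compromised) = 0.85·0.1695 / (0.85·0.1695 + 0.8·0.8305) ≈ 0.1782

0.1782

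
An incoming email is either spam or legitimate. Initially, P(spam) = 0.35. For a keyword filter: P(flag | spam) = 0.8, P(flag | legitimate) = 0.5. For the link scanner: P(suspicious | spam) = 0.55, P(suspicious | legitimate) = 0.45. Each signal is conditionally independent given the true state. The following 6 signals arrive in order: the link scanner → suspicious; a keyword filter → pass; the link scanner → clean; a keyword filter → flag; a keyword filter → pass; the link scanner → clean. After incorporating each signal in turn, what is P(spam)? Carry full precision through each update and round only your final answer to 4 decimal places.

After the link scanner='suspicious': P(spam) = 0.55·0.3500 / (0.55·0.3500 + 0.45·0.6500) ≈ 0.3969
After a keyword filter='pass': P(spam) = 0.2·0.3969 / (0.2·0.3969 + 0.5·0.6031) ≈ 0.2084
After the link scanner='clean': P(spam) = 0.45·0.2084 / (0.45·0.2084 + 0.55·0.7916) ≈ 0.1772
After a keyword filter='flag': P(spam) = 0.8·0.1772 / (0.8·0.1772 + 0.5·0.8228) ≈ 0.2563
After a keyword filter='pass': P(spam) = 0.2·0.2563 / (0.2·0.2563 + 0.5·0.7437) ≈ 0.1211
After the link scanner='clean': P(spam) = 0.45·0.1211 / (0.45·0.1211 + 0.55·0.8789) ≈ 0.1014

0.1014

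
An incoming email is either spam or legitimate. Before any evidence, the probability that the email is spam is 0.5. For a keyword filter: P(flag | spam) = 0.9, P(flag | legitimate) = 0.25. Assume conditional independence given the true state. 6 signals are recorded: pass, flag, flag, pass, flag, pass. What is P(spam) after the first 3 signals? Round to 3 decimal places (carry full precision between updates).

Apply Bayes' rule sequentially, carrying P(spam) forward.
After 'pass': P(spam) = 0.1·0.5000 / (0.1·0.5000 + 0.75·0.5000) ≈ 0.1176
After 'flag': P(spam) = 0.9·0.1176 / (0.9·0.1176 + 0.25·0.8824) ≈ 0.3243
After 'flag': P(spam) = 0.9·0.3243 / (0.9·0.3243 + 0.25·0.6757) ≈ 0.6334

0.633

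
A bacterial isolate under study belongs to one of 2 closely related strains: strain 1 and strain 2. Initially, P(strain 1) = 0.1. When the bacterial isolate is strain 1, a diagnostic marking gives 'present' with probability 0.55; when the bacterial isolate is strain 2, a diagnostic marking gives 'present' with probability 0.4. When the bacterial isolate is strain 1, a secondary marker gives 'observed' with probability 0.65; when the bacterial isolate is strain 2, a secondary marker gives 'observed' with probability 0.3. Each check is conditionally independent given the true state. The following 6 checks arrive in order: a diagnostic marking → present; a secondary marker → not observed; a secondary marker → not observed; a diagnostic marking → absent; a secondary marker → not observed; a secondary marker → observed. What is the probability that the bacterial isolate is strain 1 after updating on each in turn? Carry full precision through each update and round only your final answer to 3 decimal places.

After a diagnostic marking='present': P(strain 1) = 0.55·0.1000 / (0.55·0.1000 + 0.4·0.9000) ≈ 0.1325
After a secondary marker='not observed': P(strain 1) = 0.35·0.1325 / (0.35·0.1325 + 0.7·0.8675) ≈ 0.0710
After a secondary marker='not observed': P(strain 1) = 0.35·0.0710 / (0.35·0.0710 + 0.7·0.9290) ≈ 0.0368
After a diagnostic marking='absent': P(strain 1) = 0.45·0.0368 / (0.45·0.0368 + 0.6·0.9632) ≈ 0.0278
After a secondary marker='not observed': P(strain 1) = 0.35·0.0278 / (0.35·0.0278 + 0.7·0.9722) ≈ 0.0141
After a secondary marker='observed': P(strain 1) = 0.65·0.0141 / (0.65·0.0141 + 0.3·0.9859) ≈ 0.0301

0.030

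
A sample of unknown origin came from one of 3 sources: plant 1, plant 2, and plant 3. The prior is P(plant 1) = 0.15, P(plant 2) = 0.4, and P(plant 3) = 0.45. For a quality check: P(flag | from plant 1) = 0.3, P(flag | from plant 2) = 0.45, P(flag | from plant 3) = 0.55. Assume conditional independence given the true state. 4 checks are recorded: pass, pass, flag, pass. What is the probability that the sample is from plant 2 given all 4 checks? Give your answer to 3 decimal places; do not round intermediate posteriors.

0.441

Each posterior becomes the prior for the next update.
After 'pass': normaliser = 0.7·0.1500 + 0.55·0.4000 + 0.45·0.4500; P(plant 1) ≈ 0.1991, P(plant 2) ≈ 0.4171, P(plant 3) ≈ 0.3839
After 'pass': normaliser = 0.7·0.1991 + 0.55·0.4171 + 0.45·0.3839; P(plant 1) ≈ 0.2573, P(plant 2) ≈ 0.4236, P(plant 3) ≈ 0.3190
After 'flag': normaliser = 0.3·0.2573 + 0.45·0.4236 + 0.55·0.3190; P(plant 1) ≈ 0.1741, P(plant 2) ≈ 0.4300, P(plant 3) ≈ 0.3958
After 'pass': normaliser = 0.7·0.1741 + 0.55·0.4300 + 0.45·0.3958; P(plant 1) ≈ 0.2272, P(plant 2) ≈ 0.4408, P(plant 3) ≈ 0.3320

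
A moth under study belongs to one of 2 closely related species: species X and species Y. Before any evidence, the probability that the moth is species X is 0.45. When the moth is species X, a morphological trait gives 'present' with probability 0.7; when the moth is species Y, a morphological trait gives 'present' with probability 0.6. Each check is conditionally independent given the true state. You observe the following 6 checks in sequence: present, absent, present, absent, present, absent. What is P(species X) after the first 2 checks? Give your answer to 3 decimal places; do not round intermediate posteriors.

After 'present': P(species X) = 0.7·0.4500 / (0.7·0.4500 + 0.6·0.5500) ≈ 0.4884
After 'absent': P(species X) = 0.3·0.4884 / (0.3·0.4884 + 0.4·0.5116) ≈ 0.4172

0.417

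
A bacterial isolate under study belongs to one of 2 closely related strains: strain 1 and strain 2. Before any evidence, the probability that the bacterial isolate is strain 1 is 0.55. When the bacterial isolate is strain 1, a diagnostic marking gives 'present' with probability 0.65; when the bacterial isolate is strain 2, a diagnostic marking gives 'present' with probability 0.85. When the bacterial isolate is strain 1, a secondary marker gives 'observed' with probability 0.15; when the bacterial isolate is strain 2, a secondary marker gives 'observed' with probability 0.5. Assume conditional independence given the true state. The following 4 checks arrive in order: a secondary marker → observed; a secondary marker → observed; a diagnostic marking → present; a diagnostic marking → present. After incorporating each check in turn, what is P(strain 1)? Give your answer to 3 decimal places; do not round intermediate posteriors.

0.060

After a secondary marker='observed': P(strain 1) = 0.15·0.5500 / (0.15·0.5500 + 0.5·0.4500) ≈ 0.2683
After a secondary marker='observed': P(strain 1) = 0.15·0.2683 / (0.15·0.2683 + 0.5·0.7317) ≈ 0.0991
After a diagnostic marking='present': P(strain 1) = 0.65·0.0991 / (0.65·0.0991 + 0.85·0.9009) ≈ 0.0776
After a diagnostic marking='present': P(strain 1) = 0.65·0.0776 / (0.65·0.0776 + 0.85·0.9224) ≈ 0.0604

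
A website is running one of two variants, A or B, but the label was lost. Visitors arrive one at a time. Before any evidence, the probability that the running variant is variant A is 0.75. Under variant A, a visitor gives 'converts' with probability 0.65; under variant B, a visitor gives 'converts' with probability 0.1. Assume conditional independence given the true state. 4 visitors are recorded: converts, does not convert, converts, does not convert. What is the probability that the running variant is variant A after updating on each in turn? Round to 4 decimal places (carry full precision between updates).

After 'converts': P(A) = 0.65·0.7500 / (0.65·0.7500 + 0.1·0.2500) ≈ 0.9512
After 'does not convert': P(A) = 0.35·0.9512 / (0.35·0.9512 + 0.9·0.0488) ≈ 0.8835
After 'converts': P(A) = 0.65·0.8835 / (0.65·0.8835 + 0.1·0.1165) ≈ 0.9801
After 'does not convert': P(A) = 0.35·0.9801 / (0.35·0.9801 + 0.9·0.0199) ≈ 0.9504

0.9504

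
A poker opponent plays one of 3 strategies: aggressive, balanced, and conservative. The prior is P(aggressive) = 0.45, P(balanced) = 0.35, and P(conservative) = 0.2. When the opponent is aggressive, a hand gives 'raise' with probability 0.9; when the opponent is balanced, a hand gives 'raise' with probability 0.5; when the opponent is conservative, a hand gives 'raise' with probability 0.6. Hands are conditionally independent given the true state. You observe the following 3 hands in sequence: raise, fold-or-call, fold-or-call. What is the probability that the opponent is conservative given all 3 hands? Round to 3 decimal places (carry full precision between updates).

Apply Bayes' rule sequentially, carrying P(conservative) forward.
After 'raise': normaliser = 0.9·0.4500 + 0.5·0.3500 + 0.6·0.2000; P(aggressive) ≈ 0.5786, P(balanced) ≈ 0.2500, P(conservative) ≈ 0.1714
After 'fold-or-call': normaliser = 0.1·0.5786 + 0.5·0.2500 + 0.4·0.1714; P(aggressive) ≈ 0.2301, P(balanced) ≈ 0.4972, P(conservative) ≈ 0.2727
After 'fold-or-call': normaliser = 0.1·0.2301 + 0.5·0.4972 + 0.4·0.2727; P(aggressive) ≈ 0.0604, P(balanced) ≈ 0.6530, P(conservative) ≈ 0.2866

0.287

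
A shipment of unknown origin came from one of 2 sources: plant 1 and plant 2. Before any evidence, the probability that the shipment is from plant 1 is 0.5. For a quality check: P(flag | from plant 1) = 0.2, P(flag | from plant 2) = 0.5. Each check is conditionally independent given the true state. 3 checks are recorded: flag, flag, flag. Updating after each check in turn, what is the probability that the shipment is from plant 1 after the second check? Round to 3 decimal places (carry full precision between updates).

0.138

After 'flag': P(plant 1) = 0.2·0.5000 / (0.2·0.5000 + 0.5·0.5000) ≈ 0.2857
After 'flag': P(plant 1) = 0.2·0.2857 / (0.2·0.2857 + 0.5·0.7143) ≈ 0.1379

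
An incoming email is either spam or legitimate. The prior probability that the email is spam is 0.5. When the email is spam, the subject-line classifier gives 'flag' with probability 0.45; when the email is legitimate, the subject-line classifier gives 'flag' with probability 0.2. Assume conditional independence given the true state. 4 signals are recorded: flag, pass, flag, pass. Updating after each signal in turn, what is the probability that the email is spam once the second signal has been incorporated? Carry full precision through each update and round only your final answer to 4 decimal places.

After 'flag': P(spam) = 0.45·0.5000 / (0.45·0.5000 + 0.2·0.5000) ≈ 0.6923
After 'pass': P(spam) = 0.55·0.6923 / (0.55·0.6923 + 0.8·0.3077) ≈ 0.6074

0.6074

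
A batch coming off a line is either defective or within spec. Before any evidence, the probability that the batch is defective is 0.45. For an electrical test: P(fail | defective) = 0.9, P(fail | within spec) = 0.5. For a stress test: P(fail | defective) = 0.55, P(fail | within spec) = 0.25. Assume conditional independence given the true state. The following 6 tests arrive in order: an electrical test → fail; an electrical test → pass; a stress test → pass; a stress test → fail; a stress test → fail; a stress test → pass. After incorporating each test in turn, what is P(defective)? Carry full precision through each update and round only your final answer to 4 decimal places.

0.3392

After an electrical test='fail': P(defective) = 0.9·0.4500 / (0.9·0.4500 + 0.5·0.5500) ≈ 0.5956
After an electrical test='pass': P(defective) = 0.1·0.5956 / (0.1·0.5956 + 0.5·0.4044) ≈ 0.2275
After a stress test='pass': P(defective) = 0.45·0.2275 / (0.45·0.2275 + 0.75·0.7725) ≈ 0.1502
After a stress test='fail': P(defective) = 0.55·0.1502 / (0.55·0.1502 + 0.25·0.8498) ≈ 0.2800
After a stress test='fail': P(defective) = 0.55·0.2800 / (0.55·0.2800 + 0.25·0.7200) ≈ 0.4610
After a stress test='pass': P(defective) = 0.45·0.4610 / (0.45·0.4610 + 0.75·0.5390) ≈ 0.3392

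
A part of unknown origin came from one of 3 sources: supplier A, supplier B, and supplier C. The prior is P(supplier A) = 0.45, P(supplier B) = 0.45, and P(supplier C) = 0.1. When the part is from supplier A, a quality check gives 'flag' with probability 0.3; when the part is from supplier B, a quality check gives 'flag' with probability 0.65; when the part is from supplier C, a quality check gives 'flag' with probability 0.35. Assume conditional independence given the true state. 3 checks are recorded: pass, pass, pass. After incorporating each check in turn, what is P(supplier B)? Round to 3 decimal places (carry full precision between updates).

0.096

After 'pass': normaliser = 0.7·0.4500 + 0.35·0.4500 + 0.65·0.1000; P(supplier A) ≈ 0.5860, P(supplier B) ≈ 0.2930, P(supplier C) ≈ 0.1209
After 'pass': normaliser = 0.7·0.5860 + 0.35·0.2930 + 0.65·0.1209; P(supplier A) ≈ 0.6937, P(supplier B) ≈ 0.1734, P(supplier C) ≈ 0.1329
After 'pass': normaliser = 0.7·0.6937 + 0.35·0.1734 + 0.65·0.1329; P(supplier A) ≈ 0.7675, P(supplier B) ≈ 0.0959, P(supplier C) ≈ 0.1366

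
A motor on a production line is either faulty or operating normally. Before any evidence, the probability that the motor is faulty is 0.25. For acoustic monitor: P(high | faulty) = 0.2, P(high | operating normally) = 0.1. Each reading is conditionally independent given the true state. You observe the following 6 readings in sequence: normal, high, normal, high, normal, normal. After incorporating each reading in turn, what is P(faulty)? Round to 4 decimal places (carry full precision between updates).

Each posterior becomes the prior for the next update.
After 'normal': P(faulty) = 0.8·0.2500 / (0.8·0.2500 + 0.9·0.7500) ≈ 0.2286
After 'high': P(faulty) = 0.2·0.2286 / (0.2·0.2286 + 0.1·0.7714) ≈ 0.3721
After 'normal': P(faulty) = 0.8·0.3721 / (0.8·0.3721 + 0.9·0.6279) ≈ 0.3450
After 'high': P(faulty) = 0.2·0.3450 / (0.2·0.3450 + 0.1·0.6550) ≈ 0.5130
After 'normal': P(faulty) = 0.8·0.5130 / (0.8·0.5130 + 0.9·0.4870) ≈ 0.4836
After 'normal': P(faulty) = 0.8·0.4836 / (0.8·0.4836 + 0.9·0.5164) ≈ 0.4543

0.4543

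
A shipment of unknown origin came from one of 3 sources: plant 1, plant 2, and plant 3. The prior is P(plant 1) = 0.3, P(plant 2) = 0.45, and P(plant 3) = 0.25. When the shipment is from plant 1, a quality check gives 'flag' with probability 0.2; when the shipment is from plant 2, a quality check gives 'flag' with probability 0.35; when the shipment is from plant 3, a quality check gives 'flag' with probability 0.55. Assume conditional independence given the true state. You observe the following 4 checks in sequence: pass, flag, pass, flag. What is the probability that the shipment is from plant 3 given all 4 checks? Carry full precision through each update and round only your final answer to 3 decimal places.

Each posterior becomes the prior for the next update.
After 'pass': normaliser = 0.8·0.3000 + 0.65·0.4500 + 0.45·0.2500; P(plant 1) ≈ 0.3721, P(plant 2) ≈ 0.4535, P(plant 3) ≈ 0.1744
After 'flag': normaliser = 0.2·0.3721 + 0.35·0.4535 + 0.55·0.1744; P(plant 1) ≈ 0.2261, P(plant 2) ≈ 0.4823, P(plant 3) ≈ 0.2915
After 'pass': normaliser = 0.8·0.2261 + 0.65·0.4823 + 0.45·0.2915; P(plant 1) ≈ 0.2892, P(plant 2) ≈ 0.5011, P(plant 3) ≈ 0.2097
After 'flag': normaliser = 0.2·0.2892 + 0.35·0.5011 + 0.55·0.2097; P(plant 1) ≈ 0.1659, P(plant 2) ≈ 0.5032, P(plant 3) ≈ 0.3309

0.331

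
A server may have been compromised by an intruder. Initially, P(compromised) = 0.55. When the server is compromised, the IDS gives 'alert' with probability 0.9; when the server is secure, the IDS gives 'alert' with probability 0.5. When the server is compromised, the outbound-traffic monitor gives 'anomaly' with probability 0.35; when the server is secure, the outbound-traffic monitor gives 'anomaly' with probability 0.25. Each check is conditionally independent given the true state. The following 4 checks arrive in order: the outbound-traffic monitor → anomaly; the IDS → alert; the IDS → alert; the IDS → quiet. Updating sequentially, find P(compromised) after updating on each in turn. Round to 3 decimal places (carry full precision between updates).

0.526

Apply Bayes' rule sequentially, carrying P(compromised) forward.
After the outbound-traffic monitor='anomaly': P(compromised) = 0.35·0.5500 / (0.35·0.5500 + 0.25·0.4500) ≈ 0.6311
After the IDS='alert': P(compromised) = 0.9·0.6311 / (0.9·0.6311 + 0.5·0.3689) ≈ 0.7549
After the IDS='alert': P(compromised) = 0.9·0.7549 / (0.9·0.7549 + 0.5·0.2451) ≈ 0.8472
After the IDS='quiet': P(compromised) = 0.1·0.8472 / (0.1·0.8472 + 0.5·0.1528) ≈ 0.5258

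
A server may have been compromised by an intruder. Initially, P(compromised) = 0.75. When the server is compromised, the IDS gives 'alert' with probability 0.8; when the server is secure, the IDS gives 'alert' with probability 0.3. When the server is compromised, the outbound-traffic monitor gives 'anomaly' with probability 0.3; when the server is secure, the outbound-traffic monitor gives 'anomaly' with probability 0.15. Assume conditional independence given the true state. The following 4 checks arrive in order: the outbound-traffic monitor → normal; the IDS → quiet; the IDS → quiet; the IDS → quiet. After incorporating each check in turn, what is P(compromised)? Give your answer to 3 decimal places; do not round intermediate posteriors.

Each posterior becomes the prior for the next update.
After the outbound-traffic monitor='normal': P(compromised) = 0.7·0.7500 / (0.7·0.7500 + 0.85·0.2500) ≈ 0.7119
After the IDS='quiet': P(compromised) = 0.2·0.7119 / (0.2·0.7119 + 0.7·0.2881) ≈ 0.4138
After the IDS='quiet': P(compromised) = 0.2·0.4138 / (0.2·0.4138 + 0.7·0.5862) ≈ 0.1678
After the IDS='quiet': P(compromised) = 0.2·0.1678 / (0.2·0.1678 + 0.7·0.8322) ≈ 0.0545

0.054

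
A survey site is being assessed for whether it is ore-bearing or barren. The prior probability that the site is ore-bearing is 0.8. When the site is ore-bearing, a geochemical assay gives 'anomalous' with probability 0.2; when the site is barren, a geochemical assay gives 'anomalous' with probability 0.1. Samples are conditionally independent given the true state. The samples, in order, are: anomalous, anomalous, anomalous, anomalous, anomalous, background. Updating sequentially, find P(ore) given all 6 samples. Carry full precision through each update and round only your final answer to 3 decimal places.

After 'anomalous': P(ore) = 0.2·0.8000 / (0.2·0.8000 + 0.1·0.2000) ≈ 0.8889
After 'anomalous': P(ore) = 0.2·0.8889 / (0.2·0.8889 + 0.1·0.1111) ≈ 0.9412
After 'anomalous': P(ore) = 0.2·0.9412 / (0.2·0.9412 + 0.1·0.0588) ≈ 0.9697
After 'anomalous': P(ore) = 0.2·0.9697 / (0.2·0.9697 + 0.1·0.0303) ≈ 0.9846
After 'anomalous': P(ore) = 0.2·0.9846 / (0.2·0.9846 + 0.1·0.0154) ≈ 0.9922
After 'background': P(ore) = 0.8·0.9922 / (0.8·0.9922 + 0.9·0.0078) ≈ 0.9913

0.991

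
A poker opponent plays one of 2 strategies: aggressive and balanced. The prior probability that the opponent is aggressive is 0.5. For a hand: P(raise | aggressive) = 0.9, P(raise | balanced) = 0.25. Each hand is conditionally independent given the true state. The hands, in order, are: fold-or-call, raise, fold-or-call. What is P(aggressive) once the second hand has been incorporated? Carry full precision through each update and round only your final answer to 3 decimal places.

After 'fold-or-call': P(aggressive) = 0.1·0.5000 / (0.1·0.5000 + 0.75·0.5000) ≈ 0.1176
After 'raise': P(aggressive) = 0.9·0.1176 / (0.9·0.1176 + 0.25·0.8824) ≈ 0.3243

0.324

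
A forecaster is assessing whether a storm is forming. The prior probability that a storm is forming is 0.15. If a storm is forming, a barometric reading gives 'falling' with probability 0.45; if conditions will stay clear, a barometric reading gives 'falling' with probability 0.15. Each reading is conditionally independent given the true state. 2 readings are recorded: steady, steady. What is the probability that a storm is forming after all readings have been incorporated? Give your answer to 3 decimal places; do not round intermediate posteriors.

Each posterior becomes the prior for the next update.
After 'steady': P(storm) = 0.55·0.1500 / (0.55·0.1500 + 0.85·0.8500) ≈ 0.1025
After 'steady': P(storm) = 0.55·0.1025 / (0.55·0.1025 + 0.85·0.8975) ≈ 0.0688

0.069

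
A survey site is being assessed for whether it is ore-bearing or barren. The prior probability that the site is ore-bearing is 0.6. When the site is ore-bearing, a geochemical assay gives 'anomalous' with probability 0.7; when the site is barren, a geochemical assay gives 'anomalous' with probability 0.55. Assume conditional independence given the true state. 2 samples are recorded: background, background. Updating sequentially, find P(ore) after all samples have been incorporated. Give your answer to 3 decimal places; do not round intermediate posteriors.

0.400

After 'background': P(ore) = 0.3·0.6000 / (0.3·0.6000 + 0.45·0.4000) ≈ 0.5000
After 'background': P(ore) = 0.3·0.5000 / (0.3·0.5000 + 0.45·0.5000) ≈ 0.4000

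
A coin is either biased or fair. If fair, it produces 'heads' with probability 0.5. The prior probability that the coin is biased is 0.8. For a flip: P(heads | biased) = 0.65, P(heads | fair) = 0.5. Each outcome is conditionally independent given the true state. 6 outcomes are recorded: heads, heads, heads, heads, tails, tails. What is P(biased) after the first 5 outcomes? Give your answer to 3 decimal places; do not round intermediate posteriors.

0.889

After 'heads': P(biased) = 0.65·0.8000 / (0.65·0.8000 + 0.5·0.2000) ≈ 0.8387
After 'heads': P(biased) = 0.65·0.8387 / (0.65·0.8387 + 0.5·0.1613) ≈ 0.8711
After 'heads': P(biased) = 0.65·0.8711 / (0.65·0.8711 + 0.5·0.1289) ≈ 0.8978
After 'heads': P(biased) = 0.65·0.8978 / (0.65·0.8978 + 0.5·0.1022) ≈ 0.9195
After 'tails': P(biased) = 0.35·0.9195 / (0.35·0.9195 + 0.5·0.0805) ≈ 0.8889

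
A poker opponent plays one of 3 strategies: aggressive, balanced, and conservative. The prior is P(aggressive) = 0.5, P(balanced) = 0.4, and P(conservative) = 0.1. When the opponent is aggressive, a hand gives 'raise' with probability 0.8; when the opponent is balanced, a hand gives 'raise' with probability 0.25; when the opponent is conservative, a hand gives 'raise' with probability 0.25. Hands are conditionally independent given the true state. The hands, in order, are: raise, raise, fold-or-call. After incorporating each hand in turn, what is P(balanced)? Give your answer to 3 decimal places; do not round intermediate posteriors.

After 'raise': normaliser = 0.8·0.5000 + 0.25·0.4000 + 0.25·0.1000; P(aggressive) ≈ 0.7619, P(balanced) ≈ 0.1905, P(conservative) ≈ 0.0476
After 'raise': normaliser = 0.8·0.7619 + 0.25·0.1905 + 0.25·0.0476; P(aggressive) ≈ 0.9110, P(balanced) ≈ 0.0712, P(conservative) ≈ 0.0178
After 'fold-or-call': normaliser = 0.2·0.9110 + 0.75·0.0712 + 0.75·0.0178; P(aggressive) ≈ 0.7320, P(balanced) ≈ 0.2144, P(conservative) ≈ 0.0536

0.214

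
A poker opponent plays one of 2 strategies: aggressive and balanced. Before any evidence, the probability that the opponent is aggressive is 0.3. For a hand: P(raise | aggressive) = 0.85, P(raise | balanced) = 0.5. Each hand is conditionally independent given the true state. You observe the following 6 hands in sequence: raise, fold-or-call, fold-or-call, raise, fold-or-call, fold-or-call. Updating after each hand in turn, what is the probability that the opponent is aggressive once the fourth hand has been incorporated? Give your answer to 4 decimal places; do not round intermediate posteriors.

0.1003

Apply Bayes' rule sequentially, carrying P(aggressive) forward.
After 'raise': P(aggressive) = 0.85·0.3000 / (0.85·0.3000 + 0.5·0.7000) ≈ 0.4215
After 'fold-or-call': P(aggressive) = 0.15·0.4215 / (0.15·0.4215 + 0.5·0.5785) ≈ 0.1794
After 'fold-or-call': P(aggressive) = 0.15·0.1794 / (0.15·0.1794 + 0.5·0.8206) ≈ 0.0615
After 'raise': P(aggressive) = 0.85·0.0615 / (0.85·0.0615 + 0.5·0.9385) ≈ 0.1003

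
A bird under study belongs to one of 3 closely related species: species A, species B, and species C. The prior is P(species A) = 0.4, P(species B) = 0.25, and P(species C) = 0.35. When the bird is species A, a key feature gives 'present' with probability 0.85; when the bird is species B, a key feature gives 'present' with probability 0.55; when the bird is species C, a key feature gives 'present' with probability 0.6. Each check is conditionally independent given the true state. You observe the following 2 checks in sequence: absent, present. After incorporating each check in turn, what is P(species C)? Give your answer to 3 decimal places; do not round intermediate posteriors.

0.427

Apply Bayes' rule sequentially, carrying P(species C) forward.
After 'absent': normaliser = 0.15·0.4000 + 0.45·0.2500 + 0.4·0.3500; P(species A) ≈ 0.1920, P(species B) ≈ 0.3600, P(species C) ≈ 0.4480
After 'present': normaliser = 0.85·0.1920 + 0.55·0.3600 + 0.6·0.4480; P(species A) ≈ 0.2590, P(species B) ≈ 0.3143, P(species C) ≈ 0.4267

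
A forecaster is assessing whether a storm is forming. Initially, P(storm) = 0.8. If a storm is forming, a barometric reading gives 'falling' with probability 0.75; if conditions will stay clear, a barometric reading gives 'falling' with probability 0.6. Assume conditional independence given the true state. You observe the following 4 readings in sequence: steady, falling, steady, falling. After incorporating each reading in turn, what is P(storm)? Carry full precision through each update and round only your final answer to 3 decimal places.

Each posterior becomes the prior for the next update.
After 'steady': P(storm) = 0.25·0.8000 / (0.25·0.8000 + 0.4·0.2000) ≈ 0.7143
After 'falling': P(storm) = 0.75·0.7143 / (0.75·0.7143 + 0.6·0.2857) ≈ 0.7576
After 'steady': P(storm) = 0.25·0.7576 / (0.25·0.7576 + 0.4·0.2424) ≈ 0.6614
After 'falling': P(storm) = 0.75·0.6614 / (0.75·0.6614 + 0.6·0.3386) ≈ 0.7094

0.709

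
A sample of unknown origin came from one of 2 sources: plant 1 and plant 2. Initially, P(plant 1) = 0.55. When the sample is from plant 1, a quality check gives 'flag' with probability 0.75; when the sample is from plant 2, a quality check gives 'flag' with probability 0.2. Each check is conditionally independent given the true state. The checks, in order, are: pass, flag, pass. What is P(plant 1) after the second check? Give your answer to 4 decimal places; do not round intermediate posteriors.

After 'pass': P(plant 1) = 0.25·0.5500 / (0.25·0.5500 + 0.8·0.4500) ≈ 0.2764
After 'flag': P(plant 1) = 0.75·0.2764 / (0.75·0.2764 + 0.2·0.7236) ≈ 0.5889

0.5889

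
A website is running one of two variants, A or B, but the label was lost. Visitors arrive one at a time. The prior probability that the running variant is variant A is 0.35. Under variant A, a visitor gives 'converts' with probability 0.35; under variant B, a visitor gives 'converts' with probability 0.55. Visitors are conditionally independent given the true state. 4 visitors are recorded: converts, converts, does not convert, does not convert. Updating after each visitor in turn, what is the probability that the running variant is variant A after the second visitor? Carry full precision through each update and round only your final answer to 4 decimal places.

Apply Bayes' rule sequentially, carrying P(A) forward.
After 'converts': P(A) = 0.35·0.3500 / (0.35·0.3500 + 0.55·0.6500) ≈ 0.2552
After 'converts': P(A) = 0.35·0.2552 / (0.35·0.2552 + 0.55·0.7448) ≈ 0.1790

0.1790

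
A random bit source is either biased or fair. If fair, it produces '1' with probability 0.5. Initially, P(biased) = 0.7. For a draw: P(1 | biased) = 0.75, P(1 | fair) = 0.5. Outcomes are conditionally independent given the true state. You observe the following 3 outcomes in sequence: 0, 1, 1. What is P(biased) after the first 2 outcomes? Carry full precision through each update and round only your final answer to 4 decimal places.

0.6364

After '0': P(biased) = 0.25·0.7000 / (0.25·0.7000 + 0.5·0.3000) ≈ 0.5385
After '1': P(biased) = 0.75·0.5385 / (0.75·0.5385 + 0.5·0.4615) ≈ 0.6364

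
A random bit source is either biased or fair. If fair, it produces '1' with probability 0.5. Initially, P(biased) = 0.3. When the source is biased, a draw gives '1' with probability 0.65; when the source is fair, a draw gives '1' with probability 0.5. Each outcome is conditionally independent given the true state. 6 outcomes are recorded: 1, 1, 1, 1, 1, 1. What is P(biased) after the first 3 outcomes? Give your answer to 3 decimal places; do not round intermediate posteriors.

After '1': P(biased) = 0.65·0.3000 / (0.65·0.3000 + 0.5·0.7000) ≈ 0.3578
After '1': P(biased) = 0.65·0.3578 / (0.65·0.3578 + 0.5·0.6422) ≈ 0.4200
After '1': P(biased) = 0.65·0.4200 / (0.65·0.4200 + 0.5·0.5800) ≈ 0.4850

0.485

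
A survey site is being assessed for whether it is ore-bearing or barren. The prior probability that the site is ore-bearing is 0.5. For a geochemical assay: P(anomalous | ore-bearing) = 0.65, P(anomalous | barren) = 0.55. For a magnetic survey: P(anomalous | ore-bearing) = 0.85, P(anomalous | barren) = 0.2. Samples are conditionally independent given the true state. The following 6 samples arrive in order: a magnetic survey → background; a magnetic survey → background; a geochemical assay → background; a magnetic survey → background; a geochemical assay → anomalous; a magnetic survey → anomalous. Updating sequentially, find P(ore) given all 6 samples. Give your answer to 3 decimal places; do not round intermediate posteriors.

Apply Bayes' rule sequentially, carrying P(ore) forward.
After a magnetic survey='background': P(ore) = 0.15·0.5000 / (0.15·0.5000 + 0.8·0.5000) ≈ 0.1579
After a magnetic survey='background': P(ore) = 0.15·0.1579 / (0.15·0.1579 + 0.8·0.8421) ≈ 0.0340
After a geochemical assay='background': P(ore) = 0.35·0.0340 / (0.35·0.0340 + 0.45·0.9660) ≈ 0.0266
After a magnetic survey='background': P(ore) = 0.15·0.0266 / (0.15·0.0266 + 0.8·0.9734) ≈ 0.0051
After a geochemical assay='anomalous': P(ore) = 0.65·0.0051 / (0.65·0.0051 + 0.55·0.9949) ≈ 0.0060
After a magnetic survey='anomalous': P(ore) = 0.85·0.0060 / (0.85·0.0060 + 0.2·0.9940) ≈ 0.0251

0.025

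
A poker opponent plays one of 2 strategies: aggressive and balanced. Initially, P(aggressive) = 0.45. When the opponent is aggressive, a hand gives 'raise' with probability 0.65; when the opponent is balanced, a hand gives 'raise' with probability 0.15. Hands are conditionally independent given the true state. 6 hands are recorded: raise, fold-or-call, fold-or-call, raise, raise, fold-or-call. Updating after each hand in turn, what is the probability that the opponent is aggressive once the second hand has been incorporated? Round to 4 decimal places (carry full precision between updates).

After 'raise': P(aggressive) = 0.65·0.4500 / (0.65·0.4500 + 0.15·0.5500) ≈ 0.7800
After 'fold-or-call': P(aggressive) = 0.35·0.7800 / (0.35·0.7800 + 0.85·0.2200) ≈ 0.5935

0.5935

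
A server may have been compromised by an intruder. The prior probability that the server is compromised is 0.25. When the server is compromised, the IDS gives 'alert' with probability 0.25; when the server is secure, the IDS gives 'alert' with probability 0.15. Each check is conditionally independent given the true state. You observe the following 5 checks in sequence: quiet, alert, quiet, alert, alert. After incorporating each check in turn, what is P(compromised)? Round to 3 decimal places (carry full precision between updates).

Each posterior becomes the prior for the next update.
After 'quiet': P(compromised) = 0.75·0.2500 / (0.75·0.2500 + 0.85·0.7500) ≈ 0.2273
After 'alert': P(compromised) = 0.25·0.2273 / (0.25·0.2273 + 0.15·0.7727) ≈ 0.3289
After 'quiet': P(compromised) = 0.75·0.3289 / (0.75·0.3289 + 0.85·0.6711) ≈ 0.3019
After 'alert': P(compromised) = 0.25·0.3019 / (0.25·0.3019 + 0.15·0.6981) ≈ 0.4189
After 'alert': P(compromised) = 0.25·0.4189 / (0.25·0.4189 + 0.15·0.5811) ≈ 0.5458

0.546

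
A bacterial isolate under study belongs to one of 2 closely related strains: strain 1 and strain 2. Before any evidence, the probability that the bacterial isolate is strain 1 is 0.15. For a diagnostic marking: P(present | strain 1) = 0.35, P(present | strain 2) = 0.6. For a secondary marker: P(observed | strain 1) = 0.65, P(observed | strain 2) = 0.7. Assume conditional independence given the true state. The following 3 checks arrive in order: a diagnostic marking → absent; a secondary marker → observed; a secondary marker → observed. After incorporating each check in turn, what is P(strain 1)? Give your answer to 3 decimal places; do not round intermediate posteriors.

After a diagnostic marking='absent': P(strain 1) = 0.65·0.1500 / (0.65·0.1500 + 0.4·0.8500) ≈ 0.2229
After a secondary marker='observed': P(strain 1) = 0.65·0.2229 / (0.65·0.2229 + 0.7·0.7771) ≈ 0.2103
After a secondary marker='observed': P(strain 1) = 0.65·0.2103 / (0.65·0.2103 + 0.7·0.7897) ≈ 0.1982

0.198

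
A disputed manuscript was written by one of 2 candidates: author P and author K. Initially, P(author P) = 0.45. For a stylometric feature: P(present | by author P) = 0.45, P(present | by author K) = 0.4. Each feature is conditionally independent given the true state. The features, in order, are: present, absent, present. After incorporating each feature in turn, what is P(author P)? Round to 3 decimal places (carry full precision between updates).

After 'present': P(author P) = 0.45·0.4500 / (0.45·0.4500 + 0.4·0.5500) ≈ 0.4793
After 'absent': P(author P) = 0.55·0.4793 / (0.55·0.4793 + 0.6·0.5207) ≈ 0.4576
After 'present': P(author P) = 0.45·0.4576 / (0.45·0.4576 + 0.4·0.5424) ≈ 0.4870

0.487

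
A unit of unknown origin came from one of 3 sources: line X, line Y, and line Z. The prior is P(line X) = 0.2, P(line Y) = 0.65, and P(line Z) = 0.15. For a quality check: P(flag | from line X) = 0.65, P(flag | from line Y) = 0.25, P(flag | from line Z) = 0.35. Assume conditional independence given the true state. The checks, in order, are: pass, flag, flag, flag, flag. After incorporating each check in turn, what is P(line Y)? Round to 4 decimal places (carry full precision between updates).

0.1200

After 'pass': normaliser = 0.35·0.2000 + 0.75·0.6500 + 0.65·0.1500; P(line X) ≈ 0.1069, P(line Y) ≈ 0.7443, P(line Z) ≈ 0.1489
After 'flag': normaliser = 0.65·0.1069 + 0.25·0.7443 + 0.35·0.1489; P(line X) ≈ 0.2258, P(line Y) ≈ 0.6048, P(line Z) ≈ 0.1694
After 'flag': normaliser = 0.65·0.2258 + 0.25·0.6048 + 0.35·0.1694; P(line X) ≈ 0.4108, P(line Y) ≈ 0.4233, P(line Z) ≈ 0.1659
After 'flag': normaliser = 0.65·0.4108 + 0.25·0.4233 + 0.35·0.1659; P(line X) ≈ 0.6197, P(line Y) ≈ 0.2455, P(line Z) ≈ 0.1348
After 'flag': normaliser = 0.65·0.6197 + 0.25·0.2455 + 0.35·0.1348; P(line X) ≈ 0.7877, P(line Y) ≈ 0.1200, P(line Z) ≈ 0.0922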